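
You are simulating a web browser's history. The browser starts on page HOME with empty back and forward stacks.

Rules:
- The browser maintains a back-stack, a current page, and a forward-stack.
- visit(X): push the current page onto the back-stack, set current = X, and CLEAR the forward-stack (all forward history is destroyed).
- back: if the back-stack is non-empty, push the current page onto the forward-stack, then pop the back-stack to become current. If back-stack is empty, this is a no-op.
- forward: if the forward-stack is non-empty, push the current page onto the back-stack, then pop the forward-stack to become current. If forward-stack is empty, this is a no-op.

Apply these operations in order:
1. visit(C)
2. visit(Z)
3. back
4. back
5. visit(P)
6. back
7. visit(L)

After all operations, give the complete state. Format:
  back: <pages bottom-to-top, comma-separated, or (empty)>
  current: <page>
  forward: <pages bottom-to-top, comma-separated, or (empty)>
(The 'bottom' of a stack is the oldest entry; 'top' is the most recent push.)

After 1 (visit(C)): cur=C back=1 fwd=0
After 2 (visit(Z)): cur=Z back=2 fwd=0
After 3 (back): cur=C back=1 fwd=1
After 4 (back): cur=HOME back=0 fwd=2
After 5 (visit(P)): cur=P back=1 fwd=0
After 6 (back): cur=HOME back=0 fwd=1
After 7 (visit(L)): cur=L back=1 fwd=0

Answer: back: HOME
current: L
forward: (empty)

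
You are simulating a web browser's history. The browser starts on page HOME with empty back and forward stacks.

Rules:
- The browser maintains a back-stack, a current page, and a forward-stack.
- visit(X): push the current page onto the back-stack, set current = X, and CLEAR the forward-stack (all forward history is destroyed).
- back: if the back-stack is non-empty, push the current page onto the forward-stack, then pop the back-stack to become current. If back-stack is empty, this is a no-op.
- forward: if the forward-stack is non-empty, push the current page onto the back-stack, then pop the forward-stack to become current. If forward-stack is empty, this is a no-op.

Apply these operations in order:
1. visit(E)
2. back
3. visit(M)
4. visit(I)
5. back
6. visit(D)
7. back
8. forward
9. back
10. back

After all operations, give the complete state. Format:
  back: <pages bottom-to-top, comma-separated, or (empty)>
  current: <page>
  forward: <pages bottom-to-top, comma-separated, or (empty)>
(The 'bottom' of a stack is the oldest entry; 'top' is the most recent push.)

Answer: back: (empty)
current: HOME
forward: D,M

Derivation:
After 1 (visit(E)): cur=E back=1 fwd=0
After 2 (back): cur=HOME back=0 fwd=1
After 3 (visit(M)): cur=M back=1 fwd=0
After 4 (visit(I)): cur=I back=2 fwd=0
After 5 (back): cur=M back=1 fwd=1
After 6 (visit(D)): cur=D back=2 fwd=0
After 7 (back): cur=M back=1 fwd=1
After 8 (forward): cur=D back=2 fwd=0
After 9 (back): cur=M back=1 fwd=1
After 10 (back): cur=HOME back=0 fwd=2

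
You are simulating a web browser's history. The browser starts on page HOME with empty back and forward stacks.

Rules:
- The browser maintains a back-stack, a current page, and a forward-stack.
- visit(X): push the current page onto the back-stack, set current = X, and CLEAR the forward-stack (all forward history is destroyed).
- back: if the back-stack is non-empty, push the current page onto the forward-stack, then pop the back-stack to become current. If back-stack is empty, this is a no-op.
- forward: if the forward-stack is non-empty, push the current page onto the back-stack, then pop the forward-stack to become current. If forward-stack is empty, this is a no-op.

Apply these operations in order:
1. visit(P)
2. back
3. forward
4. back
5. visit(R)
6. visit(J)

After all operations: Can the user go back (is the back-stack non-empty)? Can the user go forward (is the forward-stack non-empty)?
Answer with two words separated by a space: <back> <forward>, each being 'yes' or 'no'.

After 1 (visit(P)): cur=P back=1 fwd=0
After 2 (back): cur=HOME back=0 fwd=1
After 3 (forward): cur=P back=1 fwd=0
After 4 (back): cur=HOME back=0 fwd=1
After 5 (visit(R)): cur=R back=1 fwd=0
After 6 (visit(J)): cur=J back=2 fwd=0

Answer: yes no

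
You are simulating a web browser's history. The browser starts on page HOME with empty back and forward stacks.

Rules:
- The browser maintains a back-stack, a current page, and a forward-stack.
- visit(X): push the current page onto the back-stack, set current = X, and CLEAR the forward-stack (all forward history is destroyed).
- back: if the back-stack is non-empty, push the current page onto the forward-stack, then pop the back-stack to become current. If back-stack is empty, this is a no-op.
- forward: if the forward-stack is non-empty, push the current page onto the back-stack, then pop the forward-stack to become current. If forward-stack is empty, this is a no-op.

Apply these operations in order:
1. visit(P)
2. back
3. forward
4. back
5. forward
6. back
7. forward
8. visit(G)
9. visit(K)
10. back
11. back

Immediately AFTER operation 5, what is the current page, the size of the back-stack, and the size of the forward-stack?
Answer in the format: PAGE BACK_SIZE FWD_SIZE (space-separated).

After 1 (visit(P)): cur=P back=1 fwd=0
After 2 (back): cur=HOME back=0 fwd=1
After 3 (forward): cur=P back=1 fwd=0
After 4 (back): cur=HOME back=0 fwd=1
After 5 (forward): cur=P back=1 fwd=0

P 1 0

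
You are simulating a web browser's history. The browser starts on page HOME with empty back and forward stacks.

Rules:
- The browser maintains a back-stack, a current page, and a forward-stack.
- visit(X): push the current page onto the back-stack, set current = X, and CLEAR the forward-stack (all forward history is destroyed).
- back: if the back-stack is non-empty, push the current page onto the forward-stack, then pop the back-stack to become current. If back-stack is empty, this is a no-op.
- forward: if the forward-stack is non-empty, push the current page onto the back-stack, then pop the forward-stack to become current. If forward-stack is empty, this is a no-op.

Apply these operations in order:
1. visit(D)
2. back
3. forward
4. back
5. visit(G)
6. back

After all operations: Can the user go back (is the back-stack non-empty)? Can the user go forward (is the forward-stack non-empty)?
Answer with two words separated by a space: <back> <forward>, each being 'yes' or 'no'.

After 1 (visit(D)): cur=D back=1 fwd=0
After 2 (back): cur=HOME back=0 fwd=1
After 3 (forward): cur=D back=1 fwd=0
After 4 (back): cur=HOME back=0 fwd=1
After 5 (visit(G)): cur=G back=1 fwd=0
After 6 (back): cur=HOME back=0 fwd=1

Answer: no yes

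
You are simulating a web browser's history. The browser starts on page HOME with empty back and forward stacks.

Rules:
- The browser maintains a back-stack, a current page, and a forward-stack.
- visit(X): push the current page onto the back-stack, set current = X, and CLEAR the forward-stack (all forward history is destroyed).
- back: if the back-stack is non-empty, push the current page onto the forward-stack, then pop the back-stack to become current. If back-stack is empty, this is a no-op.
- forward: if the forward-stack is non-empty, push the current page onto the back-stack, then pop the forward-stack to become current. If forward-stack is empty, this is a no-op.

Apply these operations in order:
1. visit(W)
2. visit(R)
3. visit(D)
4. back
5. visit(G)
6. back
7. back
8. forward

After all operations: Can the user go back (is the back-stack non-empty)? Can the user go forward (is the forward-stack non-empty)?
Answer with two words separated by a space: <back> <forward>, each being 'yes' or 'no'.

After 1 (visit(W)): cur=W back=1 fwd=0
After 2 (visit(R)): cur=R back=2 fwd=0
After 3 (visit(D)): cur=D back=3 fwd=0
After 4 (back): cur=R back=2 fwd=1
After 5 (visit(G)): cur=G back=3 fwd=0
After 6 (back): cur=R back=2 fwd=1
After 7 (back): cur=W back=1 fwd=2
After 8 (forward): cur=R back=2 fwd=1

Answer: yes yes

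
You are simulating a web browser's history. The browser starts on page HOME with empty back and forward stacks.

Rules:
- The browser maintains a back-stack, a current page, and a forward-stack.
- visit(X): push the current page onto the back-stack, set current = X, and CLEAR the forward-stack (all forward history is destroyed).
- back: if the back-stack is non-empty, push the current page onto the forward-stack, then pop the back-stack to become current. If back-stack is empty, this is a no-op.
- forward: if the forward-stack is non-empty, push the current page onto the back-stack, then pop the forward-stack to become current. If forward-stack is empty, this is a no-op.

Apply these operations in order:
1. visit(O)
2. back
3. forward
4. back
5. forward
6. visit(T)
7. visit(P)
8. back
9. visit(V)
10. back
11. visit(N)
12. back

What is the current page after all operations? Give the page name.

Answer: T

Derivation:
After 1 (visit(O)): cur=O back=1 fwd=0
After 2 (back): cur=HOME back=0 fwd=1
After 3 (forward): cur=O back=1 fwd=0
After 4 (back): cur=HOME back=0 fwd=1
After 5 (forward): cur=O back=1 fwd=0
After 6 (visit(T)): cur=T back=2 fwd=0
After 7 (visit(P)): cur=P back=3 fwd=0
After 8 (back): cur=T back=2 fwd=1
After 9 (visit(V)): cur=V back=3 fwd=0
After 10 (back): cur=T back=2 fwd=1
After 11 (visit(N)): cur=N back=3 fwd=0
After 12 (back): cur=T back=2 fwd=1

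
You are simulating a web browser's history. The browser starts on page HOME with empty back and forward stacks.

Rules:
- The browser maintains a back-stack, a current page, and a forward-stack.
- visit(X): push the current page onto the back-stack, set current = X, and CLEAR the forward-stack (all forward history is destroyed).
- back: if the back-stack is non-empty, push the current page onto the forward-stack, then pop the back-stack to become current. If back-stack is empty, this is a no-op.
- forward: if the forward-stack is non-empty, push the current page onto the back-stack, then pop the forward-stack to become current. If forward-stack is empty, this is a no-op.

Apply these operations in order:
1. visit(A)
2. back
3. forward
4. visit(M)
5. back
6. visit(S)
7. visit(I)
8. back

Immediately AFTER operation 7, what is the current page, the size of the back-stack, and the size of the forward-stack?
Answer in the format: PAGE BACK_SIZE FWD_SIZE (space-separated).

After 1 (visit(A)): cur=A back=1 fwd=0
After 2 (back): cur=HOME back=0 fwd=1
After 3 (forward): cur=A back=1 fwd=0
After 4 (visit(M)): cur=M back=2 fwd=0
After 5 (back): cur=A back=1 fwd=1
After 6 (visit(S)): cur=S back=2 fwd=0
After 7 (visit(I)): cur=I back=3 fwd=0

I 3 0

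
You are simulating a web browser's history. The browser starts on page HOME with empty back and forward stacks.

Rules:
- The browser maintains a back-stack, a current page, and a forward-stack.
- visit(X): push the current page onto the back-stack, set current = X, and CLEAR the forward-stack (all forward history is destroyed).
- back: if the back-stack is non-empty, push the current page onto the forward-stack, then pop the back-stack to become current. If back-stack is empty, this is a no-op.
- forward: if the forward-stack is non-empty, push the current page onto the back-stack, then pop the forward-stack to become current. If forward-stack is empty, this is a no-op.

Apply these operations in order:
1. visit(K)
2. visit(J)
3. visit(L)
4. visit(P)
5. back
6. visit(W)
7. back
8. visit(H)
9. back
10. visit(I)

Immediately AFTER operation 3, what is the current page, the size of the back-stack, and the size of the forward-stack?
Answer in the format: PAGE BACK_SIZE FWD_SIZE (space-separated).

After 1 (visit(K)): cur=K back=1 fwd=0
After 2 (visit(J)): cur=J back=2 fwd=0
After 3 (visit(L)): cur=L back=3 fwd=0

L 3 0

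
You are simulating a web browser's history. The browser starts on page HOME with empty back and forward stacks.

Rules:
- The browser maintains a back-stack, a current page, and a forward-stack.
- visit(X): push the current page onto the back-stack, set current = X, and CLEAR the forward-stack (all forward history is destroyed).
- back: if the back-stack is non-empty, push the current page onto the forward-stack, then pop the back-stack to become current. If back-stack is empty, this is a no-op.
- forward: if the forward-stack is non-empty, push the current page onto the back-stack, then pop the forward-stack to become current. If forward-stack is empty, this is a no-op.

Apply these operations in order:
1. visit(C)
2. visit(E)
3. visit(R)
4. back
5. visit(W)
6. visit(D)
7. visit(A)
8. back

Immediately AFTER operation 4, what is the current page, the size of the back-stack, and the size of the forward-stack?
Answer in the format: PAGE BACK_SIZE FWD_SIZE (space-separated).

After 1 (visit(C)): cur=C back=1 fwd=0
After 2 (visit(E)): cur=E back=2 fwd=0
After 3 (visit(R)): cur=R back=3 fwd=0
After 4 (back): cur=E back=2 fwd=1

E 2 1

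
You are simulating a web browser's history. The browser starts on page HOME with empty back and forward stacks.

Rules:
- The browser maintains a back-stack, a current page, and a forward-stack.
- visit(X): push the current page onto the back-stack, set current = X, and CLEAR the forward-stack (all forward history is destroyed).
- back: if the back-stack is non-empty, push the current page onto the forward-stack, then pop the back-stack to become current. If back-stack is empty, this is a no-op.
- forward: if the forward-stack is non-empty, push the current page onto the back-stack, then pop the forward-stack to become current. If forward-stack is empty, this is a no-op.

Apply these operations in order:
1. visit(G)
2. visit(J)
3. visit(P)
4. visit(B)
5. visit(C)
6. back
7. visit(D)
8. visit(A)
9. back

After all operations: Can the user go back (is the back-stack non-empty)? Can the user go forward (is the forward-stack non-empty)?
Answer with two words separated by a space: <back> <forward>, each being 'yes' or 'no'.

Answer: yes yes

Derivation:
After 1 (visit(G)): cur=G back=1 fwd=0
After 2 (visit(J)): cur=J back=2 fwd=0
After 3 (visit(P)): cur=P back=3 fwd=0
After 4 (visit(B)): cur=B back=4 fwd=0
After 5 (visit(C)): cur=C back=5 fwd=0
After 6 (back): cur=B back=4 fwd=1
After 7 (visit(D)): cur=D back=5 fwd=0
After 8 (visit(A)): cur=A back=6 fwd=0
After 9 (back): cur=D back=5 fwd=1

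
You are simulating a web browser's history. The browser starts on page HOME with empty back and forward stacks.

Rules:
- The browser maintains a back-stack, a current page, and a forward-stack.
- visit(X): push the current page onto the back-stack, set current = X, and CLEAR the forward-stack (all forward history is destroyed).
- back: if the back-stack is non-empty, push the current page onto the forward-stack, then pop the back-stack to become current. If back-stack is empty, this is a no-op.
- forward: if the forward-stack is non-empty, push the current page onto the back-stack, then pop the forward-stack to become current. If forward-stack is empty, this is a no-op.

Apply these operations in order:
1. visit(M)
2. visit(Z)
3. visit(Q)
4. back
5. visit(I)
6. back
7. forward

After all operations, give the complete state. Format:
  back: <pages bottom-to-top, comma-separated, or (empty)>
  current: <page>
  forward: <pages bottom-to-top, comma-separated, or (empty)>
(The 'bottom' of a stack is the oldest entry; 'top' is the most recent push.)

After 1 (visit(M)): cur=M back=1 fwd=0
After 2 (visit(Z)): cur=Z back=2 fwd=0
After 3 (visit(Q)): cur=Q back=3 fwd=0
After 4 (back): cur=Z back=2 fwd=1
After 5 (visit(I)): cur=I back=3 fwd=0
After 6 (back): cur=Z back=2 fwd=1
After 7 (forward): cur=I back=3 fwd=0

Answer: back: HOME,M,Z
current: I
forward: (empty)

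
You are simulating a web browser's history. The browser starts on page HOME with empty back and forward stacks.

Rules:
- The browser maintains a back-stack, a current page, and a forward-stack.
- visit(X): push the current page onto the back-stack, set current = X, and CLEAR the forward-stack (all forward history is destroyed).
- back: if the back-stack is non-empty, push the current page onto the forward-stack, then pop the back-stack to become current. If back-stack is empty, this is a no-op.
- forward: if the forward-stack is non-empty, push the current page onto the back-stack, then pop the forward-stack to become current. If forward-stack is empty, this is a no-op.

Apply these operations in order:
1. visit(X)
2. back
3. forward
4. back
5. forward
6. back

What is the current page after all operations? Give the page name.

After 1 (visit(X)): cur=X back=1 fwd=0
After 2 (back): cur=HOME back=0 fwd=1
After 3 (forward): cur=X back=1 fwd=0
After 4 (back): cur=HOME back=0 fwd=1
After 5 (forward): cur=X back=1 fwd=0
After 6 (back): cur=HOME back=0 fwd=1

Answer: HOME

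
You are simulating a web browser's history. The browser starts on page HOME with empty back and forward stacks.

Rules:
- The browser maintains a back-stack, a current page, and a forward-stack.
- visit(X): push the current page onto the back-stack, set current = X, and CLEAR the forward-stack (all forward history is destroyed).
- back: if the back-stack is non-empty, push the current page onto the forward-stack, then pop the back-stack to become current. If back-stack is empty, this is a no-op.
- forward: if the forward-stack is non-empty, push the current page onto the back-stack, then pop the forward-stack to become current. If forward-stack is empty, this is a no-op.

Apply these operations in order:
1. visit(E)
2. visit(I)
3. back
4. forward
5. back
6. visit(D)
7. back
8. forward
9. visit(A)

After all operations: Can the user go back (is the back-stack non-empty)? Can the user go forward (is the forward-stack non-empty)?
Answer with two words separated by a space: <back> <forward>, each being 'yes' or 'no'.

Answer: yes no

Derivation:
After 1 (visit(E)): cur=E back=1 fwd=0
After 2 (visit(I)): cur=I back=2 fwd=0
After 3 (back): cur=E back=1 fwd=1
After 4 (forward): cur=I back=2 fwd=0
After 5 (back): cur=E back=1 fwd=1
After 6 (visit(D)): cur=D back=2 fwd=0
After 7 (back): cur=E back=1 fwd=1
After 8 (forward): cur=D back=2 fwd=0
After 9 (visit(A)): cur=A back=3 fwd=0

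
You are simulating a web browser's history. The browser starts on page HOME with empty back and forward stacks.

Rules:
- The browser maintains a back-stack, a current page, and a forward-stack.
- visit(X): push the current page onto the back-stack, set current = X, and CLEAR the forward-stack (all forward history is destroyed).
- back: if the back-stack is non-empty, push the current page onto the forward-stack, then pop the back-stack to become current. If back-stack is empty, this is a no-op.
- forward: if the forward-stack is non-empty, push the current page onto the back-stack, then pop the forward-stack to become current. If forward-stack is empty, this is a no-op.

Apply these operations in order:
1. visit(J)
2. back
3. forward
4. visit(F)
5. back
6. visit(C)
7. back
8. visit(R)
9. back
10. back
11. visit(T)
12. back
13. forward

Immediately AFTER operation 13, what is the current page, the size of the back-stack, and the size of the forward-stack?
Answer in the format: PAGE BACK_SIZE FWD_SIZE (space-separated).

After 1 (visit(J)): cur=J back=1 fwd=0
After 2 (back): cur=HOME back=0 fwd=1
After 3 (forward): cur=J back=1 fwd=0
After 4 (visit(F)): cur=F back=2 fwd=0
After 5 (back): cur=J back=1 fwd=1
After 6 (visit(C)): cur=C back=2 fwd=0
After 7 (back): cur=J back=1 fwd=1
After 8 (visit(R)): cur=R back=2 fwd=0
After 9 (back): cur=J back=1 fwd=1
After 10 (back): cur=HOME back=0 fwd=2
After 11 (visit(T)): cur=T back=1 fwd=0
After 12 (back): cur=HOME back=0 fwd=1
After 13 (forward): cur=T back=1 fwd=0

T 1 0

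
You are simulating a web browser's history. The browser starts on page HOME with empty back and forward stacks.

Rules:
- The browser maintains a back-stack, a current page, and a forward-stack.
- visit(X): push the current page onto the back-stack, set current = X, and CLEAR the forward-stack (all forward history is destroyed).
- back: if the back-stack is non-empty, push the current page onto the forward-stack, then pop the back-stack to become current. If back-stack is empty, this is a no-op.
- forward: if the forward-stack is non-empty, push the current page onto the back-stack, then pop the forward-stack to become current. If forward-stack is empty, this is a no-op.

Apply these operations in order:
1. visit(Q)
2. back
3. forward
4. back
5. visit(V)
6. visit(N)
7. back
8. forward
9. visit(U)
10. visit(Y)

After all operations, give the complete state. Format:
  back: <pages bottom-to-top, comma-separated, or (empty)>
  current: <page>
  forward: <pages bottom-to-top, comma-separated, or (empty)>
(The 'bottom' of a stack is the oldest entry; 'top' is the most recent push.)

Answer: back: HOME,V,N,U
current: Y
forward: (empty)

Derivation:
After 1 (visit(Q)): cur=Q back=1 fwd=0
After 2 (back): cur=HOME back=0 fwd=1
After 3 (forward): cur=Q back=1 fwd=0
After 4 (back): cur=HOME back=0 fwd=1
After 5 (visit(V)): cur=V back=1 fwd=0
After 6 (visit(N)): cur=N back=2 fwd=0
After 7 (back): cur=V back=1 fwd=1
After 8 (forward): cur=N back=2 fwd=0
After 9 (visit(U)): cur=U back=3 fwd=0
After 10 (visit(Y)): cur=Y back=4 fwd=0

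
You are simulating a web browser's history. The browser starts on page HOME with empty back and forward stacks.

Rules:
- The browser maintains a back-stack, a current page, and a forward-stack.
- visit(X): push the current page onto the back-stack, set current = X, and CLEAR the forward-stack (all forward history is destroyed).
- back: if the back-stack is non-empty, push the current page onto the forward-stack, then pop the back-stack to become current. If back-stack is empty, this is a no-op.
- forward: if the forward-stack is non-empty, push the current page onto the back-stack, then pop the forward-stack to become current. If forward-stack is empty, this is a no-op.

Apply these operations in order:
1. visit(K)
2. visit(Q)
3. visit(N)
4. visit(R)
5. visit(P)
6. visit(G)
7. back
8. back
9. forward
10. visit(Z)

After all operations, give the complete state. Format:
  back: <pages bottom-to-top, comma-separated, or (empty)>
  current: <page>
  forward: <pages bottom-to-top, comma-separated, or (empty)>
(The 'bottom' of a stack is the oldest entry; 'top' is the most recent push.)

After 1 (visit(K)): cur=K back=1 fwd=0
After 2 (visit(Q)): cur=Q back=2 fwd=0
After 3 (visit(N)): cur=N back=3 fwd=0
After 4 (visit(R)): cur=R back=4 fwd=0
After 5 (visit(P)): cur=P back=5 fwd=0
After 6 (visit(G)): cur=G back=6 fwd=0
After 7 (back): cur=P back=5 fwd=1
After 8 (back): cur=R back=4 fwd=2
After 9 (forward): cur=P back=5 fwd=1
After 10 (visit(Z)): cur=Z back=6 fwd=0

Answer: back: HOME,K,Q,N,R,P
current: Z
forward: (empty)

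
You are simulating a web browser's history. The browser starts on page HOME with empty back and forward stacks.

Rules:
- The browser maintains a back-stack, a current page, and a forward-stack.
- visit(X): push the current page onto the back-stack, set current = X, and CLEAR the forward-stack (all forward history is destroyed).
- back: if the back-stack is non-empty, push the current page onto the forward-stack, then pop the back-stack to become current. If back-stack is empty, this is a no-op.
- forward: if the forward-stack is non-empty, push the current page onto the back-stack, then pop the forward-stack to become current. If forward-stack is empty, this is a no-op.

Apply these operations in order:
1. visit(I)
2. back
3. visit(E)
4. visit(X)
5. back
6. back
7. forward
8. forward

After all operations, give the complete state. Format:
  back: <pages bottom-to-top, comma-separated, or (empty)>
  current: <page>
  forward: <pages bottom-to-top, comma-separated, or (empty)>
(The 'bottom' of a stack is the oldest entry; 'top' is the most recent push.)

After 1 (visit(I)): cur=I back=1 fwd=0
After 2 (back): cur=HOME back=0 fwd=1
After 3 (visit(E)): cur=E back=1 fwd=0
After 4 (visit(X)): cur=X back=2 fwd=0
After 5 (back): cur=E back=1 fwd=1
After 6 (back): cur=HOME back=0 fwd=2
After 7 (forward): cur=E back=1 fwd=1
After 8 (forward): cur=X back=2 fwd=0

Answer: back: HOME,E
current: X
forward: (empty)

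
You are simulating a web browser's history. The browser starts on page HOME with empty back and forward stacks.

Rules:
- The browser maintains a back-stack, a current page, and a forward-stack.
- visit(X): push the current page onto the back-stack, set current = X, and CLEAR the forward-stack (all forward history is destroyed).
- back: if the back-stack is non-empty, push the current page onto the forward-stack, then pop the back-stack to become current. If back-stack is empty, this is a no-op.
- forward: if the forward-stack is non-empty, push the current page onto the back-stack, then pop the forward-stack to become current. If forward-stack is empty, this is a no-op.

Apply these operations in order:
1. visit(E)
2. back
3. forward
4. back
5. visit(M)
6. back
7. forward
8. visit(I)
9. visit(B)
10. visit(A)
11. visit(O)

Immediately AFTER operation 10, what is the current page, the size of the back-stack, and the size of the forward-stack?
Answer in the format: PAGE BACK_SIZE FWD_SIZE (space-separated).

After 1 (visit(E)): cur=E back=1 fwd=0
After 2 (back): cur=HOME back=0 fwd=1
After 3 (forward): cur=E back=1 fwd=0
After 4 (back): cur=HOME back=0 fwd=1
After 5 (visit(M)): cur=M back=1 fwd=0
After 6 (back): cur=HOME back=0 fwd=1
After 7 (forward): cur=M back=1 fwd=0
After 8 (visit(I)): cur=I back=2 fwd=0
After 9 (visit(B)): cur=B back=3 fwd=0
After 10 (visit(A)): cur=A back=4 fwd=0

A 4 0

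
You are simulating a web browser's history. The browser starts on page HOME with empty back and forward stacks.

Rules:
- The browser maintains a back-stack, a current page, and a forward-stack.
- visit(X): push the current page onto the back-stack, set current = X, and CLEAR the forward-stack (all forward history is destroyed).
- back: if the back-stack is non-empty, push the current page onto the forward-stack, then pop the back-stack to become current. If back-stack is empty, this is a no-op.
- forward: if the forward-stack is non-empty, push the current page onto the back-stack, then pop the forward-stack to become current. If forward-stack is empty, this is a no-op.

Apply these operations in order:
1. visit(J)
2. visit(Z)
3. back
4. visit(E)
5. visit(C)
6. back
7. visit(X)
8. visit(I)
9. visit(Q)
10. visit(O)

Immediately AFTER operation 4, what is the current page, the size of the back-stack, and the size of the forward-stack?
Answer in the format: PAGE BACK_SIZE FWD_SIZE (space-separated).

After 1 (visit(J)): cur=J back=1 fwd=0
After 2 (visit(Z)): cur=Z back=2 fwd=0
After 3 (back): cur=J back=1 fwd=1
After 4 (visit(E)): cur=E back=2 fwd=0

E 2 0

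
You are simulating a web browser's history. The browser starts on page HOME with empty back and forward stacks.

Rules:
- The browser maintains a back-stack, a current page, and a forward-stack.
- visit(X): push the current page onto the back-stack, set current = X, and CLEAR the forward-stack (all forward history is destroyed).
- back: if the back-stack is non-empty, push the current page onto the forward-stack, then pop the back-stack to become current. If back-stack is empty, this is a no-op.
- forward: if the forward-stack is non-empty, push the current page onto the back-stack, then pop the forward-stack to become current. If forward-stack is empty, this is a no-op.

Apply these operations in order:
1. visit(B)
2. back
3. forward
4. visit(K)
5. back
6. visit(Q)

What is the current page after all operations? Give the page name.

Answer: Q

Derivation:
After 1 (visit(B)): cur=B back=1 fwd=0
After 2 (back): cur=HOME back=0 fwd=1
After 3 (forward): cur=B back=1 fwd=0
After 4 (visit(K)): cur=K back=2 fwd=0
After 5 (back): cur=B back=1 fwd=1
After 6 (visit(Q)): cur=Q back=2 fwd=0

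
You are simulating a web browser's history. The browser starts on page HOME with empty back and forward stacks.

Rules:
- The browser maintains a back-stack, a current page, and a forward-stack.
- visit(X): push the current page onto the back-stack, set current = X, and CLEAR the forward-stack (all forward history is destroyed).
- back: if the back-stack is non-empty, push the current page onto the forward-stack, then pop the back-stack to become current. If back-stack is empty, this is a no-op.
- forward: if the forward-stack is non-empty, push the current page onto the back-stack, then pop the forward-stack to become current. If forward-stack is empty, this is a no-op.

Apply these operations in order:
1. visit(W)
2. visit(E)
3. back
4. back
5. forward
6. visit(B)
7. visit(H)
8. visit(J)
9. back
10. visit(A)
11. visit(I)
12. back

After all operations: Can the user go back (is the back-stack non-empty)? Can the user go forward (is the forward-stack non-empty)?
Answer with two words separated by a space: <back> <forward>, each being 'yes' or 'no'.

After 1 (visit(W)): cur=W back=1 fwd=0
After 2 (visit(E)): cur=E back=2 fwd=0
After 3 (back): cur=W back=1 fwd=1
After 4 (back): cur=HOME back=0 fwd=2
After 5 (forward): cur=W back=1 fwd=1
After 6 (visit(B)): cur=B back=2 fwd=0
After 7 (visit(H)): cur=H back=3 fwd=0
After 8 (visit(J)): cur=J back=4 fwd=0
After 9 (back): cur=H back=3 fwd=1
After 10 (visit(A)): cur=A back=4 fwd=0
After 11 (visit(I)): cur=I back=5 fwd=0
After 12 (back): cur=A back=4 fwd=1

Answer: yes yes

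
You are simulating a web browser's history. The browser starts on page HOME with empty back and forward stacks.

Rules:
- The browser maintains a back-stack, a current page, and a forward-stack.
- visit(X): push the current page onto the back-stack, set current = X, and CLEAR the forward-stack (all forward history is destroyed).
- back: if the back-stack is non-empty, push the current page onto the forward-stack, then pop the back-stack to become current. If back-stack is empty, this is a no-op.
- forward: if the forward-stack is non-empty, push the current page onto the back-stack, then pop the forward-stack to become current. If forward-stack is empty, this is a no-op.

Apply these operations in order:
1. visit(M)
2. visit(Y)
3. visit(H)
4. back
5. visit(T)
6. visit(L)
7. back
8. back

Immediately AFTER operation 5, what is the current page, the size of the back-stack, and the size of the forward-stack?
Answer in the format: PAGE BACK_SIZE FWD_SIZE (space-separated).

After 1 (visit(M)): cur=M back=1 fwd=0
After 2 (visit(Y)): cur=Y back=2 fwd=0
After 3 (visit(H)): cur=H back=3 fwd=0
After 4 (back): cur=Y back=2 fwd=1
After 5 (visit(T)): cur=T back=3 fwd=0

T 3 0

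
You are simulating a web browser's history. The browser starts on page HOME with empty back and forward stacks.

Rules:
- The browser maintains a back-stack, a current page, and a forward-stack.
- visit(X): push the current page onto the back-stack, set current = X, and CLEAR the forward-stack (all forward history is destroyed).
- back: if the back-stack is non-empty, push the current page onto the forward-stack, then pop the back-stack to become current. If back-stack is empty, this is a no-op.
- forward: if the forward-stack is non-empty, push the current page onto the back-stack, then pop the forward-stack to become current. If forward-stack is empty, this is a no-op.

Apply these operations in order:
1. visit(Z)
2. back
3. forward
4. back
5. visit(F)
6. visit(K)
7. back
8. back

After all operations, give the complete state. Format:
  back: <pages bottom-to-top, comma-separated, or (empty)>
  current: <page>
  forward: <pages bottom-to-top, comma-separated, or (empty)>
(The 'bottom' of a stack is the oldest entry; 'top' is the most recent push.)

Answer: back: (empty)
current: HOME
forward: K,F

Derivation:
After 1 (visit(Z)): cur=Z back=1 fwd=0
After 2 (back): cur=HOME back=0 fwd=1
After 3 (forward): cur=Z back=1 fwd=0
After 4 (back): cur=HOME back=0 fwd=1
After 5 (visit(F)): cur=F back=1 fwd=0
After 6 (visit(K)): cur=K back=2 fwd=0
After 7 (back): cur=F back=1 fwd=1
After 8 (back): cur=HOME back=0 fwd=2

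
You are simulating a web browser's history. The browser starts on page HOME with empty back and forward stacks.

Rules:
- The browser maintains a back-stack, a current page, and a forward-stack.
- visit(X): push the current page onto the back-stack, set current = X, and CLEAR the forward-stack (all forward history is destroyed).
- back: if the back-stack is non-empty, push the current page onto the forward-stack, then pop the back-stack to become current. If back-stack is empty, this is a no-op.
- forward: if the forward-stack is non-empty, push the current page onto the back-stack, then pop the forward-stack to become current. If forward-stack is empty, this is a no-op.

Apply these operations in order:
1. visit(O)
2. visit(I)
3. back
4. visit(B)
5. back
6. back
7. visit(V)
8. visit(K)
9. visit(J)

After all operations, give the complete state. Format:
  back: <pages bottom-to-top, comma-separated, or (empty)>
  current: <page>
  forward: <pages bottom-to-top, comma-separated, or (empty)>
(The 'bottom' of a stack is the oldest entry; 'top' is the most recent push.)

After 1 (visit(O)): cur=O back=1 fwd=0
After 2 (visit(I)): cur=I back=2 fwd=0
After 3 (back): cur=O back=1 fwd=1
After 4 (visit(B)): cur=B back=2 fwd=0
After 5 (back): cur=O back=1 fwd=1
After 6 (back): cur=HOME back=0 fwd=2
After 7 (visit(V)): cur=V back=1 fwd=0
After 8 (visit(K)): cur=K back=2 fwd=0
After 9 (visit(J)): cur=J back=3 fwd=0

Answer: back: HOME,V,K
current: J
forward: (empty)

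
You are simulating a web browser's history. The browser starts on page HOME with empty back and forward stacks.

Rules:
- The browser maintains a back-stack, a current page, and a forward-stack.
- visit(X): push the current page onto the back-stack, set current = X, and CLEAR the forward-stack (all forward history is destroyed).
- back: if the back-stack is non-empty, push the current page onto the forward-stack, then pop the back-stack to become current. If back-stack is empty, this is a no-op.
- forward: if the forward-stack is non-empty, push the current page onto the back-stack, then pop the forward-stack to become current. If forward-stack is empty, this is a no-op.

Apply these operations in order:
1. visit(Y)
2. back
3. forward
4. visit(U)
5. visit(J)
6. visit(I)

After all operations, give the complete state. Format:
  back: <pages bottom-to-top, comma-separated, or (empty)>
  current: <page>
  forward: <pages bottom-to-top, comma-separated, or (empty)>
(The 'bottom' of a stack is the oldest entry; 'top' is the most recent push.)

Answer: back: HOME,Y,U,J
current: I
forward: (empty)

Derivation:
After 1 (visit(Y)): cur=Y back=1 fwd=0
After 2 (back): cur=HOME back=0 fwd=1
After 3 (forward): cur=Y back=1 fwd=0
After 4 (visit(U)): cur=U back=2 fwd=0
After 5 (visit(J)): cur=J back=3 fwd=0
After 6 (visit(I)): cur=I back=4 fwd=0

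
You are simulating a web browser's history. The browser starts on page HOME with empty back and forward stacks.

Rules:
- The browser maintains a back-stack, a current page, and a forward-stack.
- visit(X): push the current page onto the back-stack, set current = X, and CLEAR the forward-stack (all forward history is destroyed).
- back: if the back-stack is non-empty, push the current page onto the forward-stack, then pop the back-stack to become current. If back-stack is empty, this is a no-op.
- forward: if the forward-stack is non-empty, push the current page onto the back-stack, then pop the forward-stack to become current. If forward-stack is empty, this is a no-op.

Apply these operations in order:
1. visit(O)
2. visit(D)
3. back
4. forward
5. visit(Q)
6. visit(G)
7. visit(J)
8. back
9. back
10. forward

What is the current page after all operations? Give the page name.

After 1 (visit(O)): cur=O back=1 fwd=0
After 2 (visit(D)): cur=D back=2 fwd=0
After 3 (back): cur=O back=1 fwd=1
After 4 (forward): cur=D back=2 fwd=0
After 5 (visit(Q)): cur=Q back=3 fwd=0
After 6 (visit(G)): cur=G back=4 fwd=0
After 7 (visit(J)): cur=J back=5 fwd=0
After 8 (back): cur=G back=4 fwd=1
After 9 (back): cur=Q back=3 fwd=2
After 10 (forward): cur=G back=4 fwd=1

Answer: G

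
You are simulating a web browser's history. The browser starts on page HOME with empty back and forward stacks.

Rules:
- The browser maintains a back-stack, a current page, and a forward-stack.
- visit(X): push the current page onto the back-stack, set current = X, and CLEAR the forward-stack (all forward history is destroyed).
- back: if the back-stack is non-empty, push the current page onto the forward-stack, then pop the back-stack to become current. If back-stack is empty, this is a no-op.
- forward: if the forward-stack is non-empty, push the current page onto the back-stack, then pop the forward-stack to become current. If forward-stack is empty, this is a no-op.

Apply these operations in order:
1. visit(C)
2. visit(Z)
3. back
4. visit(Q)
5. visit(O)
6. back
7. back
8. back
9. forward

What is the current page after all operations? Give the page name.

After 1 (visit(C)): cur=C back=1 fwd=0
After 2 (visit(Z)): cur=Z back=2 fwd=0
After 3 (back): cur=C back=1 fwd=1
After 4 (visit(Q)): cur=Q back=2 fwd=0
After 5 (visit(O)): cur=O back=3 fwd=0
After 6 (back): cur=Q back=2 fwd=1
After 7 (back): cur=C back=1 fwd=2
After 8 (back): cur=HOME back=0 fwd=3
After 9 (forward): cur=C back=1 fwd=2

Answer: C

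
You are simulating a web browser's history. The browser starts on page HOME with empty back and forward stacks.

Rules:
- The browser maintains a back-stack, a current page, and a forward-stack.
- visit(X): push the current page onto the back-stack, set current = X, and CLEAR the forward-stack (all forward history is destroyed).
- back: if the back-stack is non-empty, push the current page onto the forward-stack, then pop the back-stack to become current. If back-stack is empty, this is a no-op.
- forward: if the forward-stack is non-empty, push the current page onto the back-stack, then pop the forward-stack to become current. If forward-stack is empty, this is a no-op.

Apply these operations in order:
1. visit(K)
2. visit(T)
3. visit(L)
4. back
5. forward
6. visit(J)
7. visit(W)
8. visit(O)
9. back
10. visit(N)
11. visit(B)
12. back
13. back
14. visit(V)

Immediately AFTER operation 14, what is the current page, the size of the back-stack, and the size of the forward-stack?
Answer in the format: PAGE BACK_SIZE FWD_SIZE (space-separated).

After 1 (visit(K)): cur=K back=1 fwd=0
After 2 (visit(T)): cur=T back=2 fwd=0
After 3 (visit(L)): cur=L back=3 fwd=0
After 4 (back): cur=T back=2 fwd=1
After 5 (forward): cur=L back=3 fwd=0
After 6 (visit(J)): cur=J back=4 fwd=0
After 7 (visit(W)): cur=W back=5 fwd=0
After 8 (visit(O)): cur=O back=6 fwd=0
After 9 (back): cur=W back=5 fwd=1
After 10 (visit(N)): cur=N back=6 fwd=0
After 11 (visit(B)): cur=B back=7 fwd=0
After 12 (back): cur=N back=6 fwd=1
After 13 (back): cur=W back=5 fwd=2
After 14 (visit(V)): cur=V back=6 fwd=0

V 6 0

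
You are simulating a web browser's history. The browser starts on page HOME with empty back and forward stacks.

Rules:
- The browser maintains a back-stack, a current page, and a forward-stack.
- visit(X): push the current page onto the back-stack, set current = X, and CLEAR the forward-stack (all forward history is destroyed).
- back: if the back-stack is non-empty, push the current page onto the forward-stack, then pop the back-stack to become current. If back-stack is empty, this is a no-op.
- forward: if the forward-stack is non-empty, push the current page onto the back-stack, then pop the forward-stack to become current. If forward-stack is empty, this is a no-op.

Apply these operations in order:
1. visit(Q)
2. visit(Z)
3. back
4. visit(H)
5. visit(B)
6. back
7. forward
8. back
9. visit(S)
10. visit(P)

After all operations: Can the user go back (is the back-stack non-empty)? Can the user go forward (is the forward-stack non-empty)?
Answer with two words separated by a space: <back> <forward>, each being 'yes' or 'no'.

Answer: yes no

Derivation:
After 1 (visit(Q)): cur=Q back=1 fwd=0
After 2 (visit(Z)): cur=Z back=2 fwd=0
After 3 (back): cur=Q back=1 fwd=1
After 4 (visit(H)): cur=H back=2 fwd=0
After 5 (visit(B)): cur=B back=3 fwd=0
After 6 (back): cur=H back=2 fwd=1
After 7 (forward): cur=B back=3 fwd=0
After 8 (back): cur=H back=2 fwd=1
After 9 (visit(S)): cur=S back=3 fwd=0
After 10 (visit(P)): cur=P back=4 fwd=0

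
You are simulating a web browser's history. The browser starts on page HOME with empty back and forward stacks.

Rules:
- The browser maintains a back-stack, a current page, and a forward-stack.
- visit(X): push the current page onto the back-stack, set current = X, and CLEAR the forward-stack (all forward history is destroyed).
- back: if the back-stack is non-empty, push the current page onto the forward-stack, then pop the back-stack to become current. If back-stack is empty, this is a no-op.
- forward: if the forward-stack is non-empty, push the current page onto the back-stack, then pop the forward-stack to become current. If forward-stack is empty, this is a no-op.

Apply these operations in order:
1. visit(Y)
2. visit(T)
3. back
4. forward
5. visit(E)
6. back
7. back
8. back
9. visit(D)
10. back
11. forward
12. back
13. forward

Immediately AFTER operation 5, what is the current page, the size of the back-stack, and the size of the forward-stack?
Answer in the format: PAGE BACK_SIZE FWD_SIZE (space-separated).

After 1 (visit(Y)): cur=Y back=1 fwd=0
After 2 (visit(T)): cur=T back=2 fwd=0
After 3 (back): cur=Y back=1 fwd=1
After 4 (forward): cur=T back=2 fwd=0
After 5 (visit(E)): cur=E back=3 fwd=0

E 3 0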